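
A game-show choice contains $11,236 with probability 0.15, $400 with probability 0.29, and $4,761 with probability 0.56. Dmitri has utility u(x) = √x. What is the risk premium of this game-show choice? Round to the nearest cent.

$826.64

E[u] = 0.15·√11236 + 0.29·√400 + 0.56·√4761 = 0.15·106 + 0.29·20 + 0.56·69 = 60.34
CE = (60.34)² = 3640.9156
Risk premium = EV − CE = 4467.56 − 3640.9156 = 826.6444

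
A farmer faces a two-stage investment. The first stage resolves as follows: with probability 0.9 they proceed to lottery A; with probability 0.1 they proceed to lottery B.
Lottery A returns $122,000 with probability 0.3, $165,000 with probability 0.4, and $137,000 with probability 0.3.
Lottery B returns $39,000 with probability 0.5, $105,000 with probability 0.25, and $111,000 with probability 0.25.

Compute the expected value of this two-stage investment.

$136,680

EV(A) = 0.3 × 122000 + 0.4 × 165000 + 0.3 × 137000 = 36600 + 66000 + 41100 = 143700
EV(B) = 0.5 × 39000 + 0.25 × 105000 + 0.25 × 111000 = 19500 + 26250 + 27750 = 73500
Overall = 0.9 × 143700 + 0.1 × 73500 = 129330 + 7350 = 136680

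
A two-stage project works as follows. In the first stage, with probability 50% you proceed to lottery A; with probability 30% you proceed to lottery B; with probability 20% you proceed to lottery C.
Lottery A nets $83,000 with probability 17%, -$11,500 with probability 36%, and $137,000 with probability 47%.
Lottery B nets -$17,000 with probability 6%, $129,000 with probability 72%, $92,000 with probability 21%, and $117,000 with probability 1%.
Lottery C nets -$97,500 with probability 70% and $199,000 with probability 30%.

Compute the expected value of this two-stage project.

EV(A) = 0.17 × 83000 + 0.36 × (-11500) + 0.47 × 137000 = 14110 − 4140 + 64390 = 74360
EV(B) = 0.06 × (-17000) + 0.72 × 129000 + 0.21 × 92000 + 0.01 × 117000 = -1020 + 92880 + 19320 + 1170 = 112350
EV(C) = 0.7 × (-97500) + 0.3 × 199000 = -68250 + 59700 = -8550
Overall = 0.5 × 74360 + 0.3 × 112350 + 0.2 × (-8550) = 37180 + 33705 − 1710 = 69175

$69,175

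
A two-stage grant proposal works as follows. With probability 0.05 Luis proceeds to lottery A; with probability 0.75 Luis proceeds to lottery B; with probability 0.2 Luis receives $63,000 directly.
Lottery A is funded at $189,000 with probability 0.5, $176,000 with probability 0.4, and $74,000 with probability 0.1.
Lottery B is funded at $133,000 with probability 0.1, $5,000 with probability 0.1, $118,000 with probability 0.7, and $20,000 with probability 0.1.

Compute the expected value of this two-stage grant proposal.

EV(A) = 0.5 × 189000 + 0.4 × 176000 + 0.1 × 74000 = 94500 + 70400 + 7400 = 172300
EV(B) = 0.1 × 133000 + 0.1 × 5000 + 0.7 × 118000 + 0.1 × 20000 = 13300 + 500 + 82600 + 2000 = 98400
Branch C: 63000 (certain)
Overall = 0.05 × 172300 + 0.75 × 98400 + 0.2 × 63000 = 8615 + 73800 + 12600 = 95015

$95,015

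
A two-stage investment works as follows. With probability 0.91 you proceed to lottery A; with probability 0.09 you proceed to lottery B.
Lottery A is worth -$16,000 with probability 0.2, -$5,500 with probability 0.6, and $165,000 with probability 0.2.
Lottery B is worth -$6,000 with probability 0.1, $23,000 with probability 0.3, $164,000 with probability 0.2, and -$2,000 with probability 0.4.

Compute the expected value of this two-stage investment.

$27,562

EV(A) = 0.2 × (-16000) + 0.6 × (-5500) + 0.2 × 165000 = -3200 − 3300 + 33000 = 26500
EV(B) = 0.1 × (-6000) + 0.3 × 23000 + 0.2 × 164000 + 0.4 × (-2000) = -600 + 6900 + 32800 − 800 = 38300
Overall = 0.91 × 26500 + 0.09 × 38300 = 24115 + 3447 = 27562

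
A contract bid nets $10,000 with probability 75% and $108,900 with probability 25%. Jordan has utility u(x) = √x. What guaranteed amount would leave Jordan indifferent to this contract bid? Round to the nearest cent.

$24,806.25

E[u] = 0.75·√10000 + 0.25·√108900 = 0.75·100 + 0.25·330 = 157.5
CE = (157.5)² = 24806.25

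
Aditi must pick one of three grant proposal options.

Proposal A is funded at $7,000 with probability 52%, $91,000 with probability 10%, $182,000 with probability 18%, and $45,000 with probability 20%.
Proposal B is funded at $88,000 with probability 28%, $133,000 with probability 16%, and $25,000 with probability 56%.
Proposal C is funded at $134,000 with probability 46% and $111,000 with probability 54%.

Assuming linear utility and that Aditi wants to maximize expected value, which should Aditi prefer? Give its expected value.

Proposal C ($121,580)

Proposal A = 0.52 × 7000 + 0.1 × 91000 + 0.18 × 182000 + 0.2 × 45000 = 3640 + 9100 + 32760 + 9000 = 54500
Proposal B = 0.28 × 88000 + 0.16 × 133000 + 0.56 × 25000 = 24640 + 21280 + 14000 = 59920
Proposal C = 0.46 × 134000 + 0.54 × 111000 = 61640 + 59940 = 121580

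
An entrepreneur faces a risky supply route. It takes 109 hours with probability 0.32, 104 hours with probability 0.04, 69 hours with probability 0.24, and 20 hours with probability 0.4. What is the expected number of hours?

63.6 hours

EV = 0.32 × 109 + 0.04 × 104 + 0.24 × 69 + 0.4 × 20 = 34.88 + 4.16 + 16.56 + 8 = 63.6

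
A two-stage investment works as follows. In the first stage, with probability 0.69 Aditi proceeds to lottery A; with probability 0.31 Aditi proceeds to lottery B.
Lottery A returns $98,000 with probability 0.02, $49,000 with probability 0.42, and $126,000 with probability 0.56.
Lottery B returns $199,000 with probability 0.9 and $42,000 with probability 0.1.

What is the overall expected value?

EV(A) = 0.02 × 98000 + 0.42 × 49000 + 0.56 × 126000 = 1960 + 20580 + 70560 = 93100
EV(B) = 0.9 × 199000 + 0.1 × 42000 = 179100 + 4200 = 183300
Overall = 0.69 × 93100 + 0.31 × 183300 = 64239 + 56823 = 121062

$121,062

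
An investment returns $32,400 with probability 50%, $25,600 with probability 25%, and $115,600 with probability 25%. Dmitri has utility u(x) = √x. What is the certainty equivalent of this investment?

E[u] = 0.5·√32400 + 0.25·√25600 + 0.25·√115600 = 0.5·180 + 0.25·160 + 0.25·340 = 215
CE = (215)² = 46225

$46,225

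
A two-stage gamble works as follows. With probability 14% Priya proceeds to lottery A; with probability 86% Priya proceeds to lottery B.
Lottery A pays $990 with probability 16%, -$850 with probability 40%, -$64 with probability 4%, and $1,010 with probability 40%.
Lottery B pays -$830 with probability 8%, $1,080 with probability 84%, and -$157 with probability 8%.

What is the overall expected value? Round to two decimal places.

EV(A) = 0.16 × 990 + 0.4 × (-850) + 0.04 × (-64) + 0.4 × 1010 = 158.4 − 340 − 2.56 + 404 = 219.84
EV(B) = 0.08 × (-830) + 0.84 × 1080 + 0.08 × (-157) = -66.4 + 907.2 − 12.56 = 828.24
Overall = 0.14 × 219.84 + 0.86 × 828.24 = 30.7776 + 712.2864 = 743.064

$743.06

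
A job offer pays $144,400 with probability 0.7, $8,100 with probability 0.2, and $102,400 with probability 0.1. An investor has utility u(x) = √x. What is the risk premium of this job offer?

$13,084

E[u] = 0.7·√144400 + 0.2·√8100 + 0.1·√102400 = 0.7·380 + 0.2·90 + 0.1·320 = 316
CE = (316)² = 99856
Risk premium = EV − CE = 112940 − 99856 = 13084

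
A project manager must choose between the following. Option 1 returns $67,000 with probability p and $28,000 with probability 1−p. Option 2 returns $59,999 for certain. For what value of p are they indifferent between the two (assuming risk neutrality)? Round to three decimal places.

p = 0.820

p·67000 + (1−p)·28000 = 59999
39000p + 28000 = 59999
p = (59999 − 28000) / 39000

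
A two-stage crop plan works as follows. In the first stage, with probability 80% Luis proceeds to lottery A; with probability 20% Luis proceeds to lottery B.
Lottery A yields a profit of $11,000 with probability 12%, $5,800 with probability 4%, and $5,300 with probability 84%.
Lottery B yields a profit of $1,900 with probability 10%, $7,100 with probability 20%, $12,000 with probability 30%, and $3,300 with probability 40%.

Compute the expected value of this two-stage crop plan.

EV(A) = 0.12 × 11000 + 0.04 × 5800 + 0.84 × 5300 = 1320 + 232 + 4452 = 6004
EV(B) = 0.1 × 1900 + 0.2 × 7100 + 0.3 × 12000 + 0.4 × 3300 = 190 + 1420 + 3600 + 1320 = 6530
Overall = 0.8 × 6004 + 0.2 × 6530 = 4803.2 + 1306 = 6109.2

$6,109.20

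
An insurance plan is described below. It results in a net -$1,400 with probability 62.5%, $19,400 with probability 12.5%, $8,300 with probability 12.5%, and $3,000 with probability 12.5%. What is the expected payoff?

EV = 0.625 × (-1400) + 0.125 × 19400 + 0.125 × 8300 + 0.125 × 3000 = -875 + 2425 + 1037.5 + 375 = 2962.5

$2,962.50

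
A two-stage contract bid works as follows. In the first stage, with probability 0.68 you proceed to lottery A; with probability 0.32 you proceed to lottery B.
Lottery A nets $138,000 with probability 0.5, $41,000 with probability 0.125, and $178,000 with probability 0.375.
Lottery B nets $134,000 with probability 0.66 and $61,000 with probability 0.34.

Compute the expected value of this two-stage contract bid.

$130,732.60

EV(A) = 0.5 × 138000 + 0.125 × 41000 + 0.375 × 178000 = 69000 + 5125 + 66750 = 140875
EV(B) = 0.66 × 134000 + 0.34 × 61000 = 88440 + 20740 = 109180
Overall = 0.68 × 140875 + 0.32 × 109180 = 95795 + 34937.6 = 130732.6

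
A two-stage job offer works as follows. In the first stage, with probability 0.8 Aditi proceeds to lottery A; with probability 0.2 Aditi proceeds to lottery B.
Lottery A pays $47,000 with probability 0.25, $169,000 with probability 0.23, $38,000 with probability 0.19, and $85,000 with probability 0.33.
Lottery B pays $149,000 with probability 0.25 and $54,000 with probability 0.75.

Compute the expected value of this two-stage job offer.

EV(A) = 0.25 × 47000 + 0.23 × 169000 + 0.19 × 38000 + 0.33 × 85000 = 11750 + 38870 + 7220 + 28050 = 85890
EV(B) = 0.25 × 149000 + 0.75 × 54000 = 37250 + 40500 = 77750
Overall = 0.8 × 85890 + 0.2 × 77750 = 68712 + 15550 = 84262

$84,262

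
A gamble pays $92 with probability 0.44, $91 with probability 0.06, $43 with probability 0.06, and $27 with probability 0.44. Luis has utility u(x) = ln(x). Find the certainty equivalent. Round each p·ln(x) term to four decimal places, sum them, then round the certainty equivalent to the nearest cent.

E[u] = 0.44·ln(92) + 0.06·ln(91) + 0.06·ln(43) + 0.44·ln(27) = 1.9896 + 0.2707 + 0.2257 + 1.4502 = 3.9362
CE = e^3.9362 ≈ 51.22

$51.22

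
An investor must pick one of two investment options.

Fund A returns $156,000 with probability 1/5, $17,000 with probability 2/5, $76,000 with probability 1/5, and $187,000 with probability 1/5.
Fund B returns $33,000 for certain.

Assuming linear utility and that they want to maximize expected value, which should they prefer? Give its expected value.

Fund A = 1/5 × 156000 + 2/5 × 17000 + 1/5 × 76000 + 1/5 × 187000 = 31200 + 6800 + 15200 + 37400 = 90600
Fund B: 33000 (certain)

Fund A ($90,600)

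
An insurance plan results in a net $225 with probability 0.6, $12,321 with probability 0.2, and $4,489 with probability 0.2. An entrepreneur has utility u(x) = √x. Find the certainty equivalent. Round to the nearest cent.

E[u] = 0.6·√225 + 0.2·√12321 + 0.2·√4489 = 0.6·15 + 0.2·111 + 0.2·67 = 44.6
CE = (44.6)² = 1989.16

$1,989.16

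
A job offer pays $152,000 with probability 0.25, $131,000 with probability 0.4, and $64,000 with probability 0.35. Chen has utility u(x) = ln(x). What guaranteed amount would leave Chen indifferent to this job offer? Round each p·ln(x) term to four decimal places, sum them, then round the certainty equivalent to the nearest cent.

E[u] = 0.25·ln(152000) + 0.4·ln(131000) + 0.35·ln(64000) = 2.9829 + 4.7132 + 3.8733 = 11.5694
CE = e^11.5694 ≈ 105809.97

$105,809.97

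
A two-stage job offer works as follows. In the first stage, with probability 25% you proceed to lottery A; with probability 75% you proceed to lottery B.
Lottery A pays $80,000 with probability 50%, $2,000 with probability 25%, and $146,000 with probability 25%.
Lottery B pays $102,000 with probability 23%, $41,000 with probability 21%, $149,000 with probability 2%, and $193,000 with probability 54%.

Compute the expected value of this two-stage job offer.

$123,702.50

EV(A) = 0.5 × 80000 + 0.25 × 2000 + 0.25 × 146000 = 40000 + 500 + 36500 = 77000
EV(B) = 0.23 × 102000 + 0.21 × 41000 + 0.02 × 149000 + 0.54 × 193000 = 23460 + 8610 + 2980 + 104220 = 139270
Overall = 0.25 × 77000 + 0.75 × 139270 = 19250 + 104452.5 = 123702.5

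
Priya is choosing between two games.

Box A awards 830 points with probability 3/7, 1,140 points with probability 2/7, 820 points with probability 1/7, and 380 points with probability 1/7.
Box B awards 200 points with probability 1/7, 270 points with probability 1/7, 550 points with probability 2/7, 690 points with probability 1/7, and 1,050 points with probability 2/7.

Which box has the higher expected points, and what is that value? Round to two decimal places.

Box A = 3/7 × 830 + 2/7 × 1140 + 1/7 × 820 + 1/7 × 380 = 355.7143 + 325.7143 + 117.1429 + 54.2857 = 852.8571
Box B = 1/7 × 200 + 1/7 × 270 + 2/7 × 550 + 1/7 × 690 + 2/7 × 1050 = 28.5714 + 38.5714 + 157.1429 + 98.5714 + 300 = 622.8571

Box A (852.86 points)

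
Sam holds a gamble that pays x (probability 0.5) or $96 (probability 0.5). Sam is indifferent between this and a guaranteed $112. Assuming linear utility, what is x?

x = $128

0.5·x + 0.5·96 = 112
0.5·x = 112 − 48 = 64
x = 64 / 0.5 = 128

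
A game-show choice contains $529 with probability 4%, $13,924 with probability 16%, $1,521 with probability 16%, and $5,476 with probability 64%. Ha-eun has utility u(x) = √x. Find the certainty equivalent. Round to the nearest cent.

$5,387.56

E[u] = 0.04·√529 + 0.16·√13924 + 0.16·√1521 + 0.64·√5476 = 0.04·23 + 0.16·118 + 0.16·39 + 0.64·74 = 73.4
CE = (73.4)² = 5387.56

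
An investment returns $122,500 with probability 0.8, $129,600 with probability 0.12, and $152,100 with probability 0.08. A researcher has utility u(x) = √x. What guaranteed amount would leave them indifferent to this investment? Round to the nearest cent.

$125,599.36

E[u] = 0.8·√122500 + 0.12·√129600 + 0.08·√152100 = 0.8·350 + 0.12·360 + 0.08·390 = 354.4
CE = (354.4)² = 125599.36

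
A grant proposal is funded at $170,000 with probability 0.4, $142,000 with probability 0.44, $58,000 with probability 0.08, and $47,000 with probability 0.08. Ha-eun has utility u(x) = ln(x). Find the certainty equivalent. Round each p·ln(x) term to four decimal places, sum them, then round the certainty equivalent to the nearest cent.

$130,027.34

E[u] = 0.4·ln(170000) + 0.44·ln(142000) + 0.08·ln(58000) + 0.08·ln(47000) = 4.8174 + 5.2200 + 0.8775 + 0.8606 = 11.7755
CE = e^11.7755 ≈ 130027.34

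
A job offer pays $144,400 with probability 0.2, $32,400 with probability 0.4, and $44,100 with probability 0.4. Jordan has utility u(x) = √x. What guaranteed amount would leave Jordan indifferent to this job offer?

$53,824

E[u] = 0.2·√144400 + 0.4·√32400 + 0.4·√44100 = 0.2·380 + 0.4·180 + 0.4·210 = 232
CE = (232)² = 53824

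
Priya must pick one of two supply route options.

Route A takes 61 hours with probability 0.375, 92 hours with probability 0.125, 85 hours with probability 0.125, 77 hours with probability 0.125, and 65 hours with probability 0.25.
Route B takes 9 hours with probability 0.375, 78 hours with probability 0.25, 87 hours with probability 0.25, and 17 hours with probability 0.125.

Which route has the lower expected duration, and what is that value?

Route B (46.75 hours)

Route A = 0.375 × 61 + 0.125 × 92 + 0.125 × 85 + 0.125 × 77 + 0.25 × 65 = 22.875 + 11.5 + 10.625 + 9.625 + 16.25 = 70.875
Route B = 0.375 × 9 + 0.25 × 78 + 0.25 × 87 + 0.125 × 17 = 3.375 + 19.5 + 21.75 + 2.125 = 46.75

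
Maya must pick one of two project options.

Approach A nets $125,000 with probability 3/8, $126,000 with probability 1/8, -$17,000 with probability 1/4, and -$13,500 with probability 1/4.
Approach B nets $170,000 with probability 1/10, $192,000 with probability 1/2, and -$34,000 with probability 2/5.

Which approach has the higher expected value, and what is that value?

Approach B ($99,400)

Approach A = 3/8 × 125000 + 1/8 × 126000 + 1/4 × (-17000) + 1/4 × (-13500) = 46875 + 15750 − 4250 − 3375 = 55000
Approach B = 1/10 × 170000 + 1/2 × 192000 + 2/5 × (-34000) = 17000 + 96000 − 13600 = 99400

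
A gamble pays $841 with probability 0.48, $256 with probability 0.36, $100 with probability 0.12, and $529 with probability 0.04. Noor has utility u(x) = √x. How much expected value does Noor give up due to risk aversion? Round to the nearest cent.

$53.76

E[u] = 0.48·√841 + 0.36·√256 + 0.12·√100 + 0.04·√529 = 0.48·29 + 0.36·16 + 0.12·10 + 0.04·23 = 21.8
CE = (21.8)² = 475.24
Risk premium = EV − CE = 529 − 475.24 = 53.76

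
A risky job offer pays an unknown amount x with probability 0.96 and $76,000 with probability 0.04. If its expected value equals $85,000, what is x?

0.96·x + 0.04·76000 = 85000
0.96·x = 85000 − 3040 = 81960
x = 81960 / 0.96 = 85375

x = $85,375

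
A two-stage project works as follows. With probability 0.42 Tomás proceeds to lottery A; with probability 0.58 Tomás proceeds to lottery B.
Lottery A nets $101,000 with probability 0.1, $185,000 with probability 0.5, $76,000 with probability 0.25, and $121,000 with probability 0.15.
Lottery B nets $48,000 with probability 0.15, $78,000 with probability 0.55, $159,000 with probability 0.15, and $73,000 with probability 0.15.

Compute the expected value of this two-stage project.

$107,937

EV(A) = 0.1 × 101000 + 0.5 × 185000 + 0.25 × 76000 + 0.15 × 121000 = 10100 + 92500 + 19000 + 18150 = 139750
EV(B) = 0.15 × 48000 + 0.55 × 78000 + 0.15 × 159000 + 0.15 × 73000 = 7200 + 42900 + 23850 + 10950 = 84900
Overall = 0.42 × 139750 + 0.58 × 84900 = 58695 + 49242 = 107937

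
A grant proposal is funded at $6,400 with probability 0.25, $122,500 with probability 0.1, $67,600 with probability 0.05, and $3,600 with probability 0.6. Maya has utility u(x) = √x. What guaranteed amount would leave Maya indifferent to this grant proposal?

E[u] = 0.25·√6400 + 0.1·√122500 + 0.05·√67600 + 0.6·√3600 = 0.25·80 + 0.1·350 + 0.05·260 + 0.6·60 = 104
CE = (104)² = 10816

$10,816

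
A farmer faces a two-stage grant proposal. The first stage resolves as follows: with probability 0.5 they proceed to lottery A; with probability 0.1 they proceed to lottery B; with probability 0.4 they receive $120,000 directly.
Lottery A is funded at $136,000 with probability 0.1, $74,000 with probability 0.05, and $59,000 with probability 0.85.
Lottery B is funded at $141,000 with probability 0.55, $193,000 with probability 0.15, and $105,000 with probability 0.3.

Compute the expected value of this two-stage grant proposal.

EV(A) = 0.1 × 136000 + 0.05 × 74000 + 0.85 × 59000 = 13600 + 3700 + 50150 = 67450
EV(B) = 0.55 × 141000 + 0.15 × 193000 + 0.3 × 105000 = 77550 + 28950 + 31500 = 138000
Branch C: 120000 (certain)
Overall = 0.5 × 67450 + 0.1 × 138000 + 0.4 × 120000 = 33725 + 13800 + 48000 = 95525

$95,525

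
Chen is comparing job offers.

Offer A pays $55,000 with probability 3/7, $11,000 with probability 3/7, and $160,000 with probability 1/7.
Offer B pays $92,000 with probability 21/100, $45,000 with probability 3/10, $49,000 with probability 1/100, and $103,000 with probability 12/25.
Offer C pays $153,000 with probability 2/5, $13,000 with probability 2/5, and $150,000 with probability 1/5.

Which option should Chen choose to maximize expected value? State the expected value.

Offer C ($96,400)

Offer A = 3/7 × 55000 + 3/7 × 11000 + 1/7 × 160000 = 23571.4286 + 4714.2857 + 22857.1429 = 51142.8571
Offer B = 21/100 × 92000 + 3/10 × 45000 + 1/100 × 49000 + 12/25 × 103000 = 19320 + 13500 + 490 + 49440 = 82750
Offer C = 2/5 × 153000 + 2/5 × 13000 + 1/5 × 150000 = 61200 + 5200 + 30000 = 96400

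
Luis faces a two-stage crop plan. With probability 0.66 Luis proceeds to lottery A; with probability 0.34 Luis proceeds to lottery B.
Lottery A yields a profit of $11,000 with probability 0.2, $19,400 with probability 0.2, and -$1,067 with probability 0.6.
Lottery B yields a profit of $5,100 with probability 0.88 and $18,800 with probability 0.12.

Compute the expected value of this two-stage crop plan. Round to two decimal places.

$5,883.23

EV(A) = 0.2 × 11000 + 0.2 × 19400 + 0.6 × (-1067) = 2200 + 3880 − 640.2 = 5439.8
EV(B) = 0.88 × 5100 + 0.12 × 18800 = 4488 + 2256 = 6744
Overall = 0.66 × 5439.8 + 0.34 × 6744 = 3590.268 + 2292.96 = 5883.228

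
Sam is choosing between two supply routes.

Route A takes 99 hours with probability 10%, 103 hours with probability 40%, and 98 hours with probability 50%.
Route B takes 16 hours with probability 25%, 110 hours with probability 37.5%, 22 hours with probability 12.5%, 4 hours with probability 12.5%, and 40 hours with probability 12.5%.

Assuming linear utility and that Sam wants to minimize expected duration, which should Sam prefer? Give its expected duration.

Route A = 0.1 × 99 + 0.4 × 103 + 0.5 × 98 = 9.9 + 41.2 + 49 = 100.1
Route B = 0.25 × 16 + 0.375 × 110 + 0.125 × 22 + 0.125 × 4 + 0.125 × 40 = 4 + 41.25 + 2.75 + 0.5 + 5 = 53.5

Route B (53.5 hours)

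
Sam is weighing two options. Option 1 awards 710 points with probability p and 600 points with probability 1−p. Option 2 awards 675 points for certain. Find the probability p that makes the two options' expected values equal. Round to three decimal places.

p·710 + (1−p)·600 = 675
110p + 600 = 675
p = (675 − 600) / 110

p = 0.682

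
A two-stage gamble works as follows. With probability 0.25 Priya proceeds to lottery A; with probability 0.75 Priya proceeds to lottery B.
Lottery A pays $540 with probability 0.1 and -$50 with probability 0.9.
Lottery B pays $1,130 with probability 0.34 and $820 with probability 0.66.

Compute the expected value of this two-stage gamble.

$696.30

EV(A) = 0.1 × 540 + 0.9 × (-50) = 54 − 45 = 9
EV(B) = 0.34 × 1130 + 0.66 × 820 = 384.2 + 541.2 = 925.4
Overall = 0.25 × 9 + 0.75 × 925.4 = 2.25 + 694.05 = 696.3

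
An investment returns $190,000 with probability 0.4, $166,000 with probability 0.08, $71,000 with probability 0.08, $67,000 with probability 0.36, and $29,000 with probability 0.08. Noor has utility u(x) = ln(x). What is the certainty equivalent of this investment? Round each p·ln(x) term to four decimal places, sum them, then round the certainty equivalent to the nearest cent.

$102,703.35

E[u] = 0.4·ln(190000) + 0.08·ln(166000) + 0.08·ln(71000) + 0.36·ln(67000) + 0.08·ln(29000) = 4.8619 + 0.9616 + 0.8936 + 4.0005 + 0.8220 = 11.5396
CE = e^11.5396 ≈ 102703.35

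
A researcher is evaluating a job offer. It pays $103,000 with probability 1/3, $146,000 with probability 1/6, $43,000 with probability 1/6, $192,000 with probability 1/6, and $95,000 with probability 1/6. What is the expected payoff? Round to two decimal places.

$113,666.67

EV = 1/3 × 103000 + 1/6 × 146000 + 1/6 × 43000 + 1/6 × 192000 + 1/6 × 95000 = 34333.3333 + 24333.3333 + 7166.6667 + 32000 + 15833.3333 = 113666.6667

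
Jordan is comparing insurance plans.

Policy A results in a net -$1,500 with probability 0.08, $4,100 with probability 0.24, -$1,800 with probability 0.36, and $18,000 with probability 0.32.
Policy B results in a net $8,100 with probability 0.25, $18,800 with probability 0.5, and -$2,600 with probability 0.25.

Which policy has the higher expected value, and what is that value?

Policy B ($10,775)

Policy A = 0.08 × (-1500) + 0.24 × 4100 + 0.36 × (-1800) + 0.32 × 18000 = -120 + 984 − 648 + 5760 = 5976
Policy B = 0.25 × 8100 + 0.5 × 18800 + 0.25 × (-2600) = 2025 + 9400 − 650 = 10775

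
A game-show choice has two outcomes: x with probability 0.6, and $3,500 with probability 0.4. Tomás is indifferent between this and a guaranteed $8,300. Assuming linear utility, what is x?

x = $11,500

0.6·x + 0.4·3500 = 8300
0.6·x = 8300 − 1400 = 6900
x = 6900 / 0.6 = 11500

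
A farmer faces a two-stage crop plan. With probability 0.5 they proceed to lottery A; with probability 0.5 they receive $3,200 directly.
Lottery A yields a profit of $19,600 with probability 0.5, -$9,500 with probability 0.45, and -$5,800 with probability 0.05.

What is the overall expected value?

$4,217.50

EV(A) = 0.5 × 19600 + 0.45 × (-9500) + 0.05 × (-5800) = 9800 − 4275 − 290 = 5235
Branch B: 3200 (certain)
Overall = 0.5 × 5235 + 0.5 × 3200 = 2617.5 + 1600 = 4217.5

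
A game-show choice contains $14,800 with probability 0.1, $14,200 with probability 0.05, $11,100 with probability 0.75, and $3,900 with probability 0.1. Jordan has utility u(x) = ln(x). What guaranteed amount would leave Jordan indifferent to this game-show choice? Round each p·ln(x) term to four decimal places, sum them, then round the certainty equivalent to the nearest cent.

E[u] = 0.1·ln(14800) + 0.05·ln(14200) + 0.75·ln(11100) + 0.1·ln(3900) = 0.9602 + 0.4780 + 6.9860 + 0.8269 = 9.2511
CE = e^9.2511 ≈ 10416.02

$10,416.02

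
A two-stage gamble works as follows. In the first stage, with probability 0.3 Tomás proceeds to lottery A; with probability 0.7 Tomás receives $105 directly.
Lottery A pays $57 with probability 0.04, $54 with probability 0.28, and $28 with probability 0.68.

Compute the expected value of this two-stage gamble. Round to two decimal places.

$84.43

EV(A) = 0.04 × 57 + 0.28 × 54 + 0.68 × 28 = 2.28 + 15.12 + 19.04 = 36.44
Branch B: 105 (certain)
Overall = 0.3 × 36.44 + 0.7 × 105 = 10.932 + 73.5 = 84.432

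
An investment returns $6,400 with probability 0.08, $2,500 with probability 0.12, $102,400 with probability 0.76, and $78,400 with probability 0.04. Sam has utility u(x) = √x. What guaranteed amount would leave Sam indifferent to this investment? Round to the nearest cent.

$71,182.24

E[u] = 0.08·√6400 + 0.12·√2500 + 0.76·√102400 + 0.04·√78400 = 0.08·80 + 0.12·50 + 0.76·320 + 0.04·280 = 266.8
CE = (266.8)² = 71182.24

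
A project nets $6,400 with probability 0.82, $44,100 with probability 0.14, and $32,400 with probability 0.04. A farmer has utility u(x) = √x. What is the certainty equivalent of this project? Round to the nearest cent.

E[u] = 0.82·√6400 + 0.14·√44100 + 0.04·√32400 = 0.82·80 + 0.14·210 + 0.04·180 = 102.2
CE = (102.2)² = 10444.84

$10,444.84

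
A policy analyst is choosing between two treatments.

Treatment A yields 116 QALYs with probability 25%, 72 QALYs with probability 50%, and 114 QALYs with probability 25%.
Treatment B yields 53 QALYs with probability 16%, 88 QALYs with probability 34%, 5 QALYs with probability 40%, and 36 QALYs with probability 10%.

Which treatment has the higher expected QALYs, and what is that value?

Treatment A (93.5 QALYs)

Treatment A = 0.25 × 116 + 0.5 × 72 + 0.25 × 114 = 29 + 36 + 28.5 = 93.5
Treatment B = 0.16 × 53 + 0.34 × 88 + 0.4 × 5 + 0.1 × 36 = 8.48 + 29.92 + 2 + 3.6 = 44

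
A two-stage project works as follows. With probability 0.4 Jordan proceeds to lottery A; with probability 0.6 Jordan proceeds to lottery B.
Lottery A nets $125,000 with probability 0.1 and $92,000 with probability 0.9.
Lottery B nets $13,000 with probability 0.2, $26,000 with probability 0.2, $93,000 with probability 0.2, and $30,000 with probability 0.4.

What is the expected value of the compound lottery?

$61,160

EV(A) = 0.1 × 125000 + 0.9 × 92000 = 12500 + 82800 = 95300
EV(B) = 0.2 × 13000 + 0.2 × 26000 + 0.2 × 93000 + 0.4 × 30000 = 2600 + 5200 + 18600 + 12000 = 38400
Overall = 0.4 × 95300 + 0.6 × 38400 = 38120 + 23040 = 61160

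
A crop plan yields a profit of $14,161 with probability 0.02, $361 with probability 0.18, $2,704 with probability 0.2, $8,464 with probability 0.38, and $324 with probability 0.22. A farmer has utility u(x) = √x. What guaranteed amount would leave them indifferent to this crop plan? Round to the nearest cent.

$3,038.21

E[u] = 0.02·√14161 + 0.18·√361 + 0.2·√2704 + 0.38·√8464 + 0.22·√324 = 0.02·119 + 0.18·19 + 0.2·52 + 0.38·92 + 0.22·18 = 55.12
CE = (55.12)² = 3038.2144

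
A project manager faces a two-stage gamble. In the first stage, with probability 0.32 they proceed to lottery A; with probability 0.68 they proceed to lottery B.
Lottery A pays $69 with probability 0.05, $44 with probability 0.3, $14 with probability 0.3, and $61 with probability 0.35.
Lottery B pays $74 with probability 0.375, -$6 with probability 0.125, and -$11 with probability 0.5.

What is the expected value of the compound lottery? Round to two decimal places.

$28.12

EV(A) = 0.05 × 69 + 0.3 × 44 + 0.3 × 14 + 0.35 × 61 = 3.45 + 13.2 + 4.2 + 21.35 = 42.2
EV(B) = 0.375 × 74 + 0.125 × (-6) + 0.5 × (-11) = 27.75 − 0.75 − 5.5 = 21.5
Overall = 0.32 × 42.2 + 0.68 × 21.5 = 13.504 + 14.62 = 28.124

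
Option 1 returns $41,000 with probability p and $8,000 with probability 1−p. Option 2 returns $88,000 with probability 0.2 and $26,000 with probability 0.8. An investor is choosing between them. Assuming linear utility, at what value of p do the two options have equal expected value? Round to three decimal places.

p = 0.921

EV(Option 2) = 0.2 × 88000 + 0.8 × 26000 = 17600 + 20800 = 38400
p·41000 + (1−p)·8000 = 38400
33000p + 8000 = 38400
p = (38400 − 8000) / 33000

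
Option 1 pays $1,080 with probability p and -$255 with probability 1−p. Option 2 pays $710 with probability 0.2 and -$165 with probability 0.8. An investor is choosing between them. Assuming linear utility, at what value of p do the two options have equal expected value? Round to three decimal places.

EV(Option 2) = 0.2 × 710 + 0.8 × (-165) = 142 − 132 = 10
p·1080 + (1−p)·(-255) = 10
1335p − 255 = 10
p = (10 + 255) / 1335

p = 0.199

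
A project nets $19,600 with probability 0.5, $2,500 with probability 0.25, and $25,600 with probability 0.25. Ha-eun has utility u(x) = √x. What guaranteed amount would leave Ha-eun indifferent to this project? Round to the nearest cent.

E[u] = 0.5·√19600 + 0.25·√2500 + 0.25·√25600 = 0.5·140 + 0.25·50 + 0.25·160 = 122.5
CE = (122.5)² = 15006.25

$15,006.25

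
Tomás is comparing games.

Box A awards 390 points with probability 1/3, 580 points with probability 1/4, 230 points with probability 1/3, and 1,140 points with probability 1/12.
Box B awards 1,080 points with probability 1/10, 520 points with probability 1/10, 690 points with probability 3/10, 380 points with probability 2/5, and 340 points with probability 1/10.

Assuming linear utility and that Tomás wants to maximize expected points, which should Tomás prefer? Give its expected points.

Box A = 1/3 × 390 + 1/4 × 580 + 1/3 × 230 + 1/12 × 1140 = 130 + 145 + 76.6667 + 95 = 446.6667
Box B = 1/10 × 1080 + 1/10 × 520 + 3/10 × 690 + 2/5 × 380 + 1/10 × 340 = 108 + 52 + 207 + 152 + 34 = 553

Box B (553 points)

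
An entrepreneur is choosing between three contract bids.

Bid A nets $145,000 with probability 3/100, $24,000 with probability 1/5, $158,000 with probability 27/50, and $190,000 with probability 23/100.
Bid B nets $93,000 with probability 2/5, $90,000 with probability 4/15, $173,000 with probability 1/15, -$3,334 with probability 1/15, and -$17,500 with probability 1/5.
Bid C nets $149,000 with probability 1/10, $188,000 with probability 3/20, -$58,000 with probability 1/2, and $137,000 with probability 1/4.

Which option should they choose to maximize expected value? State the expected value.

Bid A = 3/100 × 145000 + 1/5 × 24000 + 27/50 × 158000 + 23/100 × 190000 = 4350 + 4800 + 85320 + 43700 = 138170
Bid B = 2/5 × 93000 + 4/15 × 90000 + 1/15 × 173000 + 1/15 × (-3334) + 1/5 × (-17500) = 37200 + 24000 + 11533.3333 − 222.2667 − 3500 = 69011.0667
Bid C = 1/10 × 149000 + 3/20 × 188000 + 1/2 × (-58000) + 1/4 × 137000 = 14900 + 28200 − 29000 + 34250 = 48350

Bid A ($138,170)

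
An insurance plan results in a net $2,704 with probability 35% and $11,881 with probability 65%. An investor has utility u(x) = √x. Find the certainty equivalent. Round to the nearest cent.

E[u] = 0.35·√2704 + 0.65·√11881 = 0.35·52 + 0.65·109 = 89.05
CE = (89.05)² = 7929.9025

$7,929.90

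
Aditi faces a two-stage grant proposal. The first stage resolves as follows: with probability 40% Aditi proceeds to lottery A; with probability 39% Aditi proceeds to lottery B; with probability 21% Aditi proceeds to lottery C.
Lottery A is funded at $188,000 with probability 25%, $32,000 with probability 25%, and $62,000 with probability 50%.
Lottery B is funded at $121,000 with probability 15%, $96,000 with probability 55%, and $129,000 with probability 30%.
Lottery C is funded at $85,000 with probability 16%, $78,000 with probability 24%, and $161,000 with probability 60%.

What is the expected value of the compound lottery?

EV(A) = 0.25 × 188000 + 0.25 × 32000 + 0.5 × 62000 = 47000 + 8000 + 31000 = 86000
EV(B) = 0.15 × 121000 + 0.55 × 96000 + 0.3 × 129000 = 18150 + 52800 + 38700 = 109650
EV(C) = 0.16 × 85000 + 0.24 × 78000 + 0.6 × 161000 = 13600 + 18720 + 96600 = 128920
Overall = 0.4 × 86000 + 0.39 × 109650 + 0.21 × 128920 = 34400 + 42763.5 + 27073.2 = 104236.7

$104,236.70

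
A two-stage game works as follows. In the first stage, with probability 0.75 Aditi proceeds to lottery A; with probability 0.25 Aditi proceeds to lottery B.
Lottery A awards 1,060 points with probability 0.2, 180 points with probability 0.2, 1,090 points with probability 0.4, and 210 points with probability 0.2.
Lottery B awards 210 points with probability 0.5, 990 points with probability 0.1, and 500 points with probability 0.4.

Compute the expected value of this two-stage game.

EV(A) = 0.2 × 1060 + 0.2 × 180 + 0.4 × 1090 + 0.2 × 210 = 212 + 36 + 436 + 42 = 726
EV(B) = 0.5 × 210 + 0.1 × 990 + 0.4 × 500 = 105 + 99 + 200 = 404
Overall = 0.75 × 726 + 0.25 × 404 = 544.5 + 101 = 645.5

645.5 points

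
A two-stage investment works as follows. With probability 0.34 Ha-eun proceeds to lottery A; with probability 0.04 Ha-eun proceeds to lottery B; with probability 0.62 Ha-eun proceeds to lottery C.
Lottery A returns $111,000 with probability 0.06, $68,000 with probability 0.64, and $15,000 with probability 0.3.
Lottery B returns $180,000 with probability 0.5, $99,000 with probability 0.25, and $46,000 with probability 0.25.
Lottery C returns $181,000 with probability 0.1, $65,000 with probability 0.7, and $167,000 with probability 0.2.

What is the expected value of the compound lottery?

$83,781.20

EV(A) = 0.06 × 111000 + 0.64 × 68000 + 0.3 × 15000 = 6660 + 43520 + 4500 = 54680
EV(B) = 0.5 × 180000 + 0.25 × 99000 + 0.25 × 46000 = 90000 + 24750 + 11500 = 126250
EV(C) = 0.1 × 181000 + 0.7 × 65000 + 0.2 × 167000 = 18100 + 45500 + 33400 = 97000
Overall = 0.34 × 54680 + 0.04 × 126250 + 0.62 × 97000 = 18591.2 + 5050 + 60140 = 83781.2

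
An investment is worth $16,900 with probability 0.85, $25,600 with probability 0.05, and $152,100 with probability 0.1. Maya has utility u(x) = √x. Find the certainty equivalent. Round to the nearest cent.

E[u] = 0.85·√16900 + 0.05·√25600 + 0.1·√152100 = 0.85·130 + 0.05·160 + 0.1·390 = 157.5
CE = (157.5)² = 24806.25

$24,806.25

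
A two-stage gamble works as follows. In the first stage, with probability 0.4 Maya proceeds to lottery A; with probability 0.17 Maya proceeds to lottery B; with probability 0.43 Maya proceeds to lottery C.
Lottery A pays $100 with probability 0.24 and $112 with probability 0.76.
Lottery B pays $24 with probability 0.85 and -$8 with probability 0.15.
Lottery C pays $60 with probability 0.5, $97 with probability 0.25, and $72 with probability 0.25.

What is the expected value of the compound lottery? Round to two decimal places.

$77.98

EV(A) = 0.24 × 100 + 0.76 × 112 = 24 + 85.12 = 109.12
EV(B) = 0.85 × 24 + 0.15 × (-8) = 20.4 − 1.2 = 19.2
EV(C) = 0.5 × 60 + 0.25 × 97 + 0.25 × 72 = 30 + 24.25 + 18 = 72.25
Overall = 0.4 × 109.12 + 0.17 × 19.2 + 0.43 × 72.25 = 43.648 + 3.264 + 31.0675 = 77.9795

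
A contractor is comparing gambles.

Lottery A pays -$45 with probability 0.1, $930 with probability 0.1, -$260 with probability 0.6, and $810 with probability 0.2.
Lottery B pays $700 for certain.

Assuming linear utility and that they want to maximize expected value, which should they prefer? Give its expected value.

Lottery A = 0.1 × (-45) + 0.1 × 930 + 0.6 × (-260) + 0.2 × 810 = -4.5 + 93 − 156 + 162 = 94.5
Lottery B: 700 (certain)

Lottery B ($700)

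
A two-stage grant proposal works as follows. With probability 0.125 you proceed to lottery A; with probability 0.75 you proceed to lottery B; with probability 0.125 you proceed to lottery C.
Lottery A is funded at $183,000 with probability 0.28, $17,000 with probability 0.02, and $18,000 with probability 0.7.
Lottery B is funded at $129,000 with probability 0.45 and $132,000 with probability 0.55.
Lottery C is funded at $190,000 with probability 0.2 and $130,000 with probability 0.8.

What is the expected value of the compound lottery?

$123,760

EV(A) = 0.28 × 183000 + 0.02 × 17000 + 0.7 × 18000 = 51240 + 340 + 12600 = 64180
EV(B) = 0.45 × 129000 + 0.55 × 132000 = 58050 + 72600 = 130650
EV(C) = 0.2 × 190000 + 0.8 × 130000 = 38000 + 104000 = 142000
Overall = 0.125 × 64180 + 0.75 × 130650 + 0.125 × 142000 = 8022.5 + 97987.5 + 17750 = 123760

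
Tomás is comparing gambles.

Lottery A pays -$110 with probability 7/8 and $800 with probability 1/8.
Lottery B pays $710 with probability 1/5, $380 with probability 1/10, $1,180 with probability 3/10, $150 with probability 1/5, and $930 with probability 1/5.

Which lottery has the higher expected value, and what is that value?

Lottery B ($750)

Lottery A = 7/8 × (-110) + 1/8 × 800 = -96.25 + 100 = 3.75
Lottery B = 1/5 × 710 + 1/10 × 380 + 3/10 × 1180 + 1/5 × 150 + 1/5 × 930 = 142 + 38 + 354 + 30 + 186 = 750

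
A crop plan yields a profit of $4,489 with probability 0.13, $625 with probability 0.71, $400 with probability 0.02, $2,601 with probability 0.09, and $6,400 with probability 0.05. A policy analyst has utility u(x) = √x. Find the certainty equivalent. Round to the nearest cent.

E[u] = 0.13·√4489 + 0.71·√625 + 0.02·√400 + 0.09·√2601 + 0.05·√6400 = 0.13·67 + 0.71·25 + 0.02·20 + 0.09·51 + 0.05·80 = 35.45
CE = (35.45)² = 1256.7025

$1,256.70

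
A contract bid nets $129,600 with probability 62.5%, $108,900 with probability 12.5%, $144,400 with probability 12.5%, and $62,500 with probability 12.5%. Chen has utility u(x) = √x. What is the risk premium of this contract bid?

E[u] = 0.625·√129600 + 0.125·√108900 + 0.125·√144400 + 0.125·√62500 = 0.625·360 + 0.125·330 + 0.125·380 + 0.125·250 = 345
CE = (345)² = 119025
Risk premium = EV − CE = 120475 − 119025 = 1450

$1,450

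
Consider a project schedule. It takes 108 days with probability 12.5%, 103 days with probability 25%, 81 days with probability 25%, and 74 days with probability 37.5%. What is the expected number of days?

EV = 0.125 × 108 + 0.25 × 103 + 0.25 × 81 + 0.375 × 74 = 13.5 + 25.75 + 20.25 + 27.75 = 87.25

87.25 days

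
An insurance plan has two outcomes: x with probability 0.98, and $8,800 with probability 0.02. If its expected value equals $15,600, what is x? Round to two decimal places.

x = $15,738.78

0.98·x + 0.02·8800 = 15600
0.98·x = 15600 − 176 = 15424
x = 15424 / 0.98 = 15738.7755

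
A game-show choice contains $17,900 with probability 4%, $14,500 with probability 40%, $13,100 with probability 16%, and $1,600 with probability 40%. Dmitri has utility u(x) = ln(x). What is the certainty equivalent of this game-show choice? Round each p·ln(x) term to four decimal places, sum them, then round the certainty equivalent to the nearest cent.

E[u] = 0.04·ln(17900) + 0.4·ln(14500) + 0.16·ln(13100) + 0.4·ln(1600) = 0.3917 + 3.8328 + 1.5169 + 2.9511 = 8.6925
CE = e^8.6925 ≈ 5958.06

$5,958.06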